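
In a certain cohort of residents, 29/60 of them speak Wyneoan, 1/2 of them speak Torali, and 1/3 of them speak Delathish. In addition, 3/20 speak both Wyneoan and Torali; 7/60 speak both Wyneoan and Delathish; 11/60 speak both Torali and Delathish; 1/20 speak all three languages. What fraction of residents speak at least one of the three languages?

Apply inclusion-exclusion:
P(≥1) = 29/60 + 1/2 + 1/3 − 3/20 − 7/60 − 11/60 + 1/20 = 11/12

11/12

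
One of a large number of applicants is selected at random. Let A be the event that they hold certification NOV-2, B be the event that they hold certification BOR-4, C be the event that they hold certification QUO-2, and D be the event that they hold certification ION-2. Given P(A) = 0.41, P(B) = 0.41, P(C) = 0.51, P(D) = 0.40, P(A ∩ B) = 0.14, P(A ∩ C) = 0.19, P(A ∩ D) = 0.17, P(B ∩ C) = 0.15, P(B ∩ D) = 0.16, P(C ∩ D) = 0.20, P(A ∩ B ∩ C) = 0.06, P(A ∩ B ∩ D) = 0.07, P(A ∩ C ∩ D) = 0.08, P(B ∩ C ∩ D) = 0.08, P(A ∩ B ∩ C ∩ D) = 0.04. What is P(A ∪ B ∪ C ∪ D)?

0.97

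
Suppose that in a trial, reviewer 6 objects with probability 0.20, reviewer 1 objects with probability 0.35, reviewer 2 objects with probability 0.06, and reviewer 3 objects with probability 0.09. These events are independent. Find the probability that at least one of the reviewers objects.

0.555192

Since the events are independent, P(none) is the product of the individual non-occurrence probabilities.
P(none) = (1 − 0.20) × (1 − 0.35) × (1 − 0.06) × (1 − 0.09) = 0.80 × 0.65 × 0.94 × 0.91 = 0.444808
P(at least one) = 1 − 0.444808 = 0.555192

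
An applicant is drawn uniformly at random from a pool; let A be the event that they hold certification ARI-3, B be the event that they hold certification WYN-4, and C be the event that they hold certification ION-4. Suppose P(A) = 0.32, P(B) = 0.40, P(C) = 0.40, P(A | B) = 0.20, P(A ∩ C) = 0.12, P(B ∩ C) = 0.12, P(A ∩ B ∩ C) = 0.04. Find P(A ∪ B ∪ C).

P(A ∩ B) = P(B)·P(A|B) = 0.40 × 0.20 = 0.08
By inclusion-exclusion,
P(A ∪ B ∪ C) = 0.32 + 0.40 + 0.40 − 0.08 − 0.12 − 0.12 + 0.04 = 0.84

0.84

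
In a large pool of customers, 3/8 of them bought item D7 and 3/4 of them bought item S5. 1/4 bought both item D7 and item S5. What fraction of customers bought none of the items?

P(≥1) = 3/8 + 3/4 − 1/4 = 7/8
P(none) = 1 − 7/8 = 1/8

1/8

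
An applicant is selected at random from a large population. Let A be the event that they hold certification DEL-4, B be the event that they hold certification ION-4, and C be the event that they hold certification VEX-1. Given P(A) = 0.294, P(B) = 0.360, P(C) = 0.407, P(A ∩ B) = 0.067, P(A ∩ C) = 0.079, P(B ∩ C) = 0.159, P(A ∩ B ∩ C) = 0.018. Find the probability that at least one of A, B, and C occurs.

0.774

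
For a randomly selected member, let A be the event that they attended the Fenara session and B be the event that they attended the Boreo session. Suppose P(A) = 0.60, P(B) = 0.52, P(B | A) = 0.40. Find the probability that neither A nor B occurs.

P(A ∩ B) = P(A)·P(B|A) = 0.60 × 0.40 = 0.24
P(A ∪ B) = 0.60 + 0.52 − 0.24 = 0.88
P(none) = 1 − 0.88 = 0.12

0.12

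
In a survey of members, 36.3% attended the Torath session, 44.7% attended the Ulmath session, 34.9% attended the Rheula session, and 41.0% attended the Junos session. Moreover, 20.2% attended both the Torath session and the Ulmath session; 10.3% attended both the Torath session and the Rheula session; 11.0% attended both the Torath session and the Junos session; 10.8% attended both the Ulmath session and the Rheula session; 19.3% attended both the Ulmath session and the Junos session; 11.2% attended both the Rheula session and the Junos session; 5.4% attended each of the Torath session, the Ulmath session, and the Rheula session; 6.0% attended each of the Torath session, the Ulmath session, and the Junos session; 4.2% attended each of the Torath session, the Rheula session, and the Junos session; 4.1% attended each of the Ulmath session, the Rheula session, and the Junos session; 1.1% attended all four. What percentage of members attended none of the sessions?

7.3%

P(at least one) = 36.3 + 44.7 + 34.9 + 41.0 − 20.2 − 10.3 − 11.0 − 10.8 − 19.3 − 11.2 + 5.4 + 6.0 + 4.2 + 4.1 − 1.1 = 92.7%
P(none) = 100% − 92.7% = 7.3%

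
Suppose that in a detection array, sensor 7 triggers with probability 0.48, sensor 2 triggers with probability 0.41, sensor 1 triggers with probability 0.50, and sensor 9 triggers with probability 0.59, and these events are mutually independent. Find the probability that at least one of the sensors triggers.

0.937106

P(none) = (1 − 0.48) × (1 − 0.41) × (1 − 0.50) × (1 − 0.59) = 0.52 × 0.59 × 0.50 × 0.41 = 0.062894
P(at least one) = 1 − 0.062894 = 0.937106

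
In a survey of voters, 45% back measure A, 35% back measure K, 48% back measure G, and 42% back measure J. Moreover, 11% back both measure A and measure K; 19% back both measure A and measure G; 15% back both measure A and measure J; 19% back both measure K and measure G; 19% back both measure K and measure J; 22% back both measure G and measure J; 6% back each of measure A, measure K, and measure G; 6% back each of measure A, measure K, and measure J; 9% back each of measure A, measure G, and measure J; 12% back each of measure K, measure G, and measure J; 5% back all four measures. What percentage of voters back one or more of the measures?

P(at least one) = 45 + 35 + 48 + 42 − 11 − 19 − 15 − 19 − 19 − 22 + 6 + 6 + 9 + 12 − 5 = 93%

93%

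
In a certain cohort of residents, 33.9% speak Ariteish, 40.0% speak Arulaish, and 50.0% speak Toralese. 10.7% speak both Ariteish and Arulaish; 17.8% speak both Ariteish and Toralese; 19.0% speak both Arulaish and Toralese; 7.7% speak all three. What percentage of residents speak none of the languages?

By inclusion–exclusion:
P(≥1) = 33.9 + 40.0 + 50.0 − 10.7 − 17.8 − 19.0 + 7.7 = 84.1%
P(none) = 100% − 84.1% = 15.9%

15.9%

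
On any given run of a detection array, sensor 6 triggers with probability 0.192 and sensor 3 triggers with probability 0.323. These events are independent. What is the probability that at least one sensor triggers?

0.452984

Independence gives P(none) = ∏(1 − pᵢ).
P(none) = (1 − 0.192) × (1 − 0.323) = 0.808 × 0.677 = 0.547016
P(at least one) = 1 − 0.547016 = 0.452984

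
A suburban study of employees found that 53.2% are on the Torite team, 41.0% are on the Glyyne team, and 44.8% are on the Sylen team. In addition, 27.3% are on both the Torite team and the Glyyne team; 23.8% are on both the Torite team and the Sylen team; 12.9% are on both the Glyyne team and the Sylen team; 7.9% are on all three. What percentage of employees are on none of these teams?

P(at least one) = 53.2 + 41.0 + 44.8 − 27.3 − 23.8 − 12.9 + 7.9 = 82.9%
P(none) = 100% − 82.9% = 17.1%

17.1%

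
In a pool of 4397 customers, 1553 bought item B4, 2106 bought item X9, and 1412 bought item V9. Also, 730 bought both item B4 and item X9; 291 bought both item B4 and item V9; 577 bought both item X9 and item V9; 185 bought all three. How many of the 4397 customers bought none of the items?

739

Inclusion–exclusion gives
|at least one| = 1553 + 2106 + 1412 − 730 − 291 − 577 + 185 = 3658
None: 4397 − 3658 = 739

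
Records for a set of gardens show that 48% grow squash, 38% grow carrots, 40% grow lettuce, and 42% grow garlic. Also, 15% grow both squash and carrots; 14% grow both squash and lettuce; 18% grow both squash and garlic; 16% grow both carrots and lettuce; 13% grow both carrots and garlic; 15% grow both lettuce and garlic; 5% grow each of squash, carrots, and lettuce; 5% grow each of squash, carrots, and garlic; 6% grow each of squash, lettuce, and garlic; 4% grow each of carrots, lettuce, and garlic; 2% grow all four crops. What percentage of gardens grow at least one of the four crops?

95%

P(at least one) = 48 + 38 + 40 + 42 − 15 − 14 − 18 − 16 − 13 − 15 + 5 + 5 + 6 + 4 − 2 = 95%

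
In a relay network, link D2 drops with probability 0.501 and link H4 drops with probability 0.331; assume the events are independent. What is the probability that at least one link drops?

P(none) = (1 − 0.501) × (1 − 0.331) = 0.499 × 0.669 = 0.333831
P(at least one) = 1 − 0.333831 = 0.666169

0.666169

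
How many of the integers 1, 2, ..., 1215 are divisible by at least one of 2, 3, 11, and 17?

floor(1215/2) + floor(1215/3) + floor(1215/11) + floor(1215/17) − floor(1215/6) − floor(1215/22) − floor(1215/34) − floor(1215/33) − floor(1215/51) − floor(1215/187) + floor(1215/66) + floor(1215/102) + floor(1215/374) + floor(1215/561) − floor(1215/1122) = 607 + 405 + 110 + 71 − 202 − 55 − 35 − 36 − 23 − 6 + 18 + 11 + 3 + 2 − 1 = 869

869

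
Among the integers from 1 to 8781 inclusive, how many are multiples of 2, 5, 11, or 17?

Using inclusion–exclusion:
4390 + 1756 + 798 + 516 − 878 − 399 − 258 − 159 − 103 − 46 + 79 + 51 + 23 + 9 − 4 = 5775

5775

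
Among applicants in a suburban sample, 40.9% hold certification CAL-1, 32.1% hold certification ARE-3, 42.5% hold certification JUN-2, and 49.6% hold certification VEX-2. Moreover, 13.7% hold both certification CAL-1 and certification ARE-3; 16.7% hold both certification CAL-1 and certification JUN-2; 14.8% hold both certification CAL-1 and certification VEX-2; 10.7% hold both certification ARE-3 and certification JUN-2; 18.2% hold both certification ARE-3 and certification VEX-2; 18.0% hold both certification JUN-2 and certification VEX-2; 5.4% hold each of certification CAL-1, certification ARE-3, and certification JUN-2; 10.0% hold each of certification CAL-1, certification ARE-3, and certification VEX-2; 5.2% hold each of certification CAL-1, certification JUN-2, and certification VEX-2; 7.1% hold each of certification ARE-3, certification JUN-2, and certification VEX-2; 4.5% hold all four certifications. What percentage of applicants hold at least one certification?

By inclusion-exclusion,
P(≥1) = 40.9 + 32.1 + 42.5 + 49.6 − 13.7 − 16.7 − 14.8 − 10.7 − 18.2 − 18.0 + 5.4 + 10.0 + 5.2 + 7.1 − 4.5 = 96.2%

96.2%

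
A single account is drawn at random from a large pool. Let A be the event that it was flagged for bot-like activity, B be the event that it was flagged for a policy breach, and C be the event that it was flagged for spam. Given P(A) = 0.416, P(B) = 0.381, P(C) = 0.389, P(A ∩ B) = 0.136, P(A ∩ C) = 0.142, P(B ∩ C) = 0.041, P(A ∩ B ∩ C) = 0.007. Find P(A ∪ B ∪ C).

Using inclusion–exclusion:
P(A ∪ B ∪ C) = 0.416 + 0.381 + 0.389 − 0.136 − 0.142 − 0.041 + 0.007 = 0.874

0.874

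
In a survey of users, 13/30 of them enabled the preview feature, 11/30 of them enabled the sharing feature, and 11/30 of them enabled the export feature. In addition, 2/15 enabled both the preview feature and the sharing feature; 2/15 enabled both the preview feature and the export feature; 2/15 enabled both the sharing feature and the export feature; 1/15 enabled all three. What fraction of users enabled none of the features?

1/6

P(at least one) = 13/30 + 11/30 + 11/30 − 2/15 − 2/15 − 2/15 + 1/15 = 5/6
P(none) = 1 − 5/6 = 1/6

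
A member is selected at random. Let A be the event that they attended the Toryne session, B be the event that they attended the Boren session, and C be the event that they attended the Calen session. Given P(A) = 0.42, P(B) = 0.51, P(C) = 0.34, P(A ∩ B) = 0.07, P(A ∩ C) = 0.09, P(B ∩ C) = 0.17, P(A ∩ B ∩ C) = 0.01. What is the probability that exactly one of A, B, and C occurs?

Using the inclusion–exclusion count for exactly one event:
P(exactly one) = 0.42 + 0.51 + 0.34 − 2·0.07 − 2·0.09 − 2·0.17 + 3·0.01 = 0.64

0.64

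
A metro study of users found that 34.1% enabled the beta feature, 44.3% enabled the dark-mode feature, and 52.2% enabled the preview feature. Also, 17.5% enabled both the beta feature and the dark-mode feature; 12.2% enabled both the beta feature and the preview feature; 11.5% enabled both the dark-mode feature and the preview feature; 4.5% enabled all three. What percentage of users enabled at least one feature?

Apply inclusion-exclusion:
P(at least one) = 34.1 + 44.3 + 52.2 − 17.5 − 12.2 − 11.5 + 4.5 = 93.9%

93.9%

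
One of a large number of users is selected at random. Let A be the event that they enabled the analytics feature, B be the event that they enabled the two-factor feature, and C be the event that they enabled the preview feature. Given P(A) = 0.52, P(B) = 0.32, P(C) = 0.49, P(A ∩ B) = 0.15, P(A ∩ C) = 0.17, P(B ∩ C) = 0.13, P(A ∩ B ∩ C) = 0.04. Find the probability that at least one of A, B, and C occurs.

0.92

Using inclusion–exclusion:
P(A ∪ B ∪ C) = 0.52 + 0.32 + 0.49 − 0.15 − 0.17 − 0.13 + 0.04 = 0.92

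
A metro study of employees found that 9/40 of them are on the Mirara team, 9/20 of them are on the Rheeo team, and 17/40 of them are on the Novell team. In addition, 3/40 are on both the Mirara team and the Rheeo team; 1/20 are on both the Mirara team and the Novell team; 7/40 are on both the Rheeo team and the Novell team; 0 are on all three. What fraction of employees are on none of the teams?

By inclusion-exclusion,
P(at least one) = 9/40 + 9/20 + 17/40 − 3/40 − 1/20 − 7/40 + 0 = 4/5
P(none) = 1 − 4/5 = 1/5

1/5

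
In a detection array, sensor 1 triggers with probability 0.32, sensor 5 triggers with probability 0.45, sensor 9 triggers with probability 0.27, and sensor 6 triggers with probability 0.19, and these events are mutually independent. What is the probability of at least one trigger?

0.7788538

Since the events are independent, P(none) is the product of the individual non-occurrence probabilities.
P(none) = (1 − 0.32) × (1 − 0.45) × (1 − 0.27) × (1 − 0.19) = 0.68 × 0.55 × 0.73 × 0.81 = 0.2211462
P(at least one) = 1 − 0.2211462 = 0.7788538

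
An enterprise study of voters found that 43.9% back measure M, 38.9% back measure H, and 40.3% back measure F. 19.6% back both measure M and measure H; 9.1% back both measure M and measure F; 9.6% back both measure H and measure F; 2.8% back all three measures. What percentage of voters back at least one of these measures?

87.6%

Using inclusion–exclusion:
P(at least one) = 43.9 + 38.9 + 40.3 − 19.6 − 9.1 − 9.6 + 2.8 = 87.6%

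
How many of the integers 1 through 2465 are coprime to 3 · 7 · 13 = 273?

1301

Inclusion–exclusion gives
⌊2465/3⌋ + ⌊2465/7⌋ + ⌊2465/13⌋ − ⌊2465/21⌋ − ⌊2465/39⌋ − ⌊2465/91⌋ + ⌊2465/273⌋ = 821 + 352 + 189 − 117 − 63 − 27 + 9 = 1164
2465 − 1164 = 1301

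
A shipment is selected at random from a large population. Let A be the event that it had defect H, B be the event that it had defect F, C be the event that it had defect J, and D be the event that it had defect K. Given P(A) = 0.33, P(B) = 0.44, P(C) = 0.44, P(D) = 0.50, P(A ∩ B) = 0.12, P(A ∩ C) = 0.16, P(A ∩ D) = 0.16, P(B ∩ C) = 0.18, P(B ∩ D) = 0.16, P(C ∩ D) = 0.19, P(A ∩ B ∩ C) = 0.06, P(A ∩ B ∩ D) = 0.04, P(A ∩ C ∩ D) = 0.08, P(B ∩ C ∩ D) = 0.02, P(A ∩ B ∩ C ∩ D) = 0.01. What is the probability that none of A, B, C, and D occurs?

0.07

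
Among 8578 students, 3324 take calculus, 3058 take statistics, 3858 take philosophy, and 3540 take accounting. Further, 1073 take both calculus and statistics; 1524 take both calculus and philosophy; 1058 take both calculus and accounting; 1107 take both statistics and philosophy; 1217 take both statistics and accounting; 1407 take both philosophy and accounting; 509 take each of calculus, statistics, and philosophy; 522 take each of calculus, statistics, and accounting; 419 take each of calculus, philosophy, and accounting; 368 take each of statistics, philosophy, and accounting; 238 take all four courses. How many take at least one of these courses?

7974

Inclusion–exclusion gives
|union| = 3324 + 3058 + 3858 + 3540 − 1073 − 1524 − 1058 − 1107 − 1217 − 1407 + 509 + 522 + 419 + 368 − 238 = 7974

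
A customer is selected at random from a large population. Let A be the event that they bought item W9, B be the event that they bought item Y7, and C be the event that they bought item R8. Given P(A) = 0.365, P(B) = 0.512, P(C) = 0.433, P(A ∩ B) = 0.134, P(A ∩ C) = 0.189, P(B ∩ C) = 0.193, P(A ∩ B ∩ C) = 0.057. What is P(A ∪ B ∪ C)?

Inclusion–exclusion gives
P(A ∪ B ∪ C) = 0.365 + 0.512 + 0.433 − 0.134 − 0.189 − 0.193 + 0.057 = 0.851

0.851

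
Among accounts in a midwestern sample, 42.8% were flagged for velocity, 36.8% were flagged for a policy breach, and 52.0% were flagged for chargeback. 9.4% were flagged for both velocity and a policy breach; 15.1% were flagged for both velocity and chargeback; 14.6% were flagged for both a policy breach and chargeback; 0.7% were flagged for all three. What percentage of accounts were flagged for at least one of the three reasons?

93.2%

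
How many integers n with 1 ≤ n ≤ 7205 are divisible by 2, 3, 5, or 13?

5432

Using inclusion–exclusion:
3602 + 2401 + 1441 + 554 − 1200 − 720 − 277 − 480 − 184 − 110 + 240 + 92 + 55 + 36 − 18 = 5432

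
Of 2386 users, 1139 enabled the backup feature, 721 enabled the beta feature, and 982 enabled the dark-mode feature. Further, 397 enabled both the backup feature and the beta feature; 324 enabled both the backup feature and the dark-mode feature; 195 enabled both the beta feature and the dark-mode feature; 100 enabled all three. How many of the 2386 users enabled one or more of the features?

Using inclusion–exclusion:
|at least one| = 1139 + 721 + 982 − 397 − 324 − 195 + 100 = 2026

2026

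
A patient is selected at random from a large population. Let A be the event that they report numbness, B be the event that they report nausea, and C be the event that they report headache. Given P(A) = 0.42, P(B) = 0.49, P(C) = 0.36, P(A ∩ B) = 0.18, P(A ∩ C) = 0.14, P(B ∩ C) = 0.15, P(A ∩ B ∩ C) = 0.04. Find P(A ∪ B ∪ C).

0.84

Apply inclusion-exclusion:
P(A ∪ B ∪ C) = 0.42 + 0.49 + 0.36 − 0.18 − 0.14 − 0.15 + 0.04 = 0.84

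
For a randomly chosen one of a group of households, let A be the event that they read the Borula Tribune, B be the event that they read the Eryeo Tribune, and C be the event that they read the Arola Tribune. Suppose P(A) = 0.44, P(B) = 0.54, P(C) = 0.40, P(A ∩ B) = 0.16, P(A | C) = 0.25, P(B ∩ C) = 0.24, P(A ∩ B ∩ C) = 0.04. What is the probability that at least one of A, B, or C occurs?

0.92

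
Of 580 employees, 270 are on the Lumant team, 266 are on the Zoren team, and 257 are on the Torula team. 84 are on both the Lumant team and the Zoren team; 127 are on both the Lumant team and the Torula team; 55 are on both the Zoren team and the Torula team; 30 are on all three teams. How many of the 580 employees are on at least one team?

557

Inclusion–exclusion gives
|at least one| = 270 + 266 + 257 − 84 − 127 − 55 + 30 = 557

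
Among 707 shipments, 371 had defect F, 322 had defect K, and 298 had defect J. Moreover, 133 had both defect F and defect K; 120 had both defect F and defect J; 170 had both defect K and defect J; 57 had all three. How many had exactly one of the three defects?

316

Using the inclusion–exclusion count for exactly one event:
N(exactly one) = 371 + 322 + 298 − 2·133 − 2·120 − 2·170 + 3·57 = 316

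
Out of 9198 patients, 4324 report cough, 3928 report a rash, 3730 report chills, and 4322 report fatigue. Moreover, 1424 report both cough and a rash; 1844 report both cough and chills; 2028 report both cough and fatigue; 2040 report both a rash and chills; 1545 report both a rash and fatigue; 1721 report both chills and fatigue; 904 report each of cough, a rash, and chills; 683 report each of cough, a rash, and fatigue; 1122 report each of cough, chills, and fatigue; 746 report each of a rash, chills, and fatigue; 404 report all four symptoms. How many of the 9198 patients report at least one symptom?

|union| = 4324 + 3928 + 3730 + 4322 − 1424 − 1844 − 2028 − 2040 − 1545 − 1721 + 904 + 683 + 1122 + 746 − 404 = 8753

8753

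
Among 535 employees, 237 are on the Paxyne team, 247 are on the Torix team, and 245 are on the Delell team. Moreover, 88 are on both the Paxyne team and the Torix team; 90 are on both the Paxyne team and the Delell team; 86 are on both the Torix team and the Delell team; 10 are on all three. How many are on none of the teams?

60

Using inclusion–exclusion:
|at least one| = 237 + 247 + 245 − 88 − 90 − 86 + 10 = 475
None: 535 − 475 = 60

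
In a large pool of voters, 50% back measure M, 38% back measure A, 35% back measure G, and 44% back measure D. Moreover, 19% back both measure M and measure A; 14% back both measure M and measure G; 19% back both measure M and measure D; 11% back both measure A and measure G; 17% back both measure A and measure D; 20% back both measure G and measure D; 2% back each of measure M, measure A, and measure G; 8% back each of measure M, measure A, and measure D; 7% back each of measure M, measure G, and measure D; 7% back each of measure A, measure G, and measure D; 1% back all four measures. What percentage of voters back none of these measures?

10%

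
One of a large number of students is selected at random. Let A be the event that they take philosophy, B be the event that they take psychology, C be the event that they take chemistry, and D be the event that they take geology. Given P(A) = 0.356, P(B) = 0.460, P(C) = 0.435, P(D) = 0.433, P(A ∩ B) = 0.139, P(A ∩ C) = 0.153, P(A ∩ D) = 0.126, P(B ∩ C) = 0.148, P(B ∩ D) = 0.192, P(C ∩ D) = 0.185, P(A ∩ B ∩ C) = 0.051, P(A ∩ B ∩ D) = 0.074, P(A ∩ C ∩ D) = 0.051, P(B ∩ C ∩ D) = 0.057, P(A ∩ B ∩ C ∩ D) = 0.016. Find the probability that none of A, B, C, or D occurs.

0.042

P(A ∪ B ∪ C ∪ D) = 0.356 + 0.460 + 0.435 + 0.433 − 0.139 − 0.153 − 0.126 − 0.148 − 0.192 − 0.185 + 0.051 + 0.074 + 0.051 + 0.057 − 0.016 = 0.958
P(none) = 1 − 0.958 = 0.042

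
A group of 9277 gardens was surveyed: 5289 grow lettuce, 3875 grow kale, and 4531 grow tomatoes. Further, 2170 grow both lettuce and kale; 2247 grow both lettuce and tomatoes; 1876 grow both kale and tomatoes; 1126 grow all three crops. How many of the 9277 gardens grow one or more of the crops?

N(≥1) = 5289 + 3875 + 4531 − 2170 − 2247 − 1876 + 1126 = 8528

8528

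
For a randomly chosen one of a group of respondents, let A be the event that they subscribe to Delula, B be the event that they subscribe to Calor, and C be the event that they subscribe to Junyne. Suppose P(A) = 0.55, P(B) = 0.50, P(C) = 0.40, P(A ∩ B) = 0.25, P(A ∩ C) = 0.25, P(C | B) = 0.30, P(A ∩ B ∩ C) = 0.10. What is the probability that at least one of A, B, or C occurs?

P(B ∩ C) = P(B)·P(C|B) = 0.50 × 0.30 = 0.15
P(A ∪ B ∪ C) = 0.55 + 0.50 + 0.40 − 0.25 − 0.25 − 0.15 + 0.10 = 0.90

0.90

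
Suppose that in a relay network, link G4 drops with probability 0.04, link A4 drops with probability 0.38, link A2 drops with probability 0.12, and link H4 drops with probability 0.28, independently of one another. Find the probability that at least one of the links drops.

0.62288128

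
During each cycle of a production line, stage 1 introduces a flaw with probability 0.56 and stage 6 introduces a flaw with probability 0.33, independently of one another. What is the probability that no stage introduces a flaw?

Independence gives P(none) = ∏(1 − pᵢ).
P(none) = (1 − 0.56) × (1 − 0.33) = 0.44 × 0.67 = 0.2948

0.2948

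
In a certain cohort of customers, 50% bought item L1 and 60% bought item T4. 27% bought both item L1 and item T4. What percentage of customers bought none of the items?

P(at least one) = 50 + 60 − 27 = 83%
P(none) = 100% − 83% = 17%

17%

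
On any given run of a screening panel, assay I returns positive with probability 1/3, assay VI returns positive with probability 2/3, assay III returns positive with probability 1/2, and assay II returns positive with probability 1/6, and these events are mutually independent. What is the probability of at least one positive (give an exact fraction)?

P(none) = (1 − 1/3) × (1 − 2/3) × (1 − 1/2) × (1 − 1/6) = 2/3 × 1/3 × 1/2 × 5/6 = 5/54
P(at least one) = 1 − 5/54 = 49/54

49/54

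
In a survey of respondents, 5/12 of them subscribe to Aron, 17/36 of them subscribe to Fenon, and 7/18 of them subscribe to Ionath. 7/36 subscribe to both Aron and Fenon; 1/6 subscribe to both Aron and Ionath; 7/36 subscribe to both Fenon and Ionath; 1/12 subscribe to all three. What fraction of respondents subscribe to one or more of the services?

29/36

By inclusion-exclusion,
P(union) = 5/12 + 17/36 + 7/18 − 7/36 − 1/6 − 7/36 + 1/12 = 29/36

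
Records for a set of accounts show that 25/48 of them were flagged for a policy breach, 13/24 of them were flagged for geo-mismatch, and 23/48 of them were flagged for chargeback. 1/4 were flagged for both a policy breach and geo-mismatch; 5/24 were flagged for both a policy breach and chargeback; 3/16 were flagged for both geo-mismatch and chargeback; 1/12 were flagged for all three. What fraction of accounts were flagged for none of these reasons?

P(at least one) = 25/48 + 13/24 + 23/48 − 1/4 − 5/24 − 3/16 + 1/12 = 47/48
P(none) = 1 − 47/48 = 1/48

1/48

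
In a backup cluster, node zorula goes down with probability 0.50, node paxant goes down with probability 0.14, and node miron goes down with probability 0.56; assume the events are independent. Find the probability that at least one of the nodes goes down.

0.8108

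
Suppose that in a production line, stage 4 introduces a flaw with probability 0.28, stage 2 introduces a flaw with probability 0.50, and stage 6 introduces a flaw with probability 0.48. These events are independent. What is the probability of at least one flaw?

0.8128

P(none) = (1 − 0.28) × (1 − 0.50) × (1 − 0.48) = 0.72 × 0.50 × 0.52 = 0.1872
P(at least one) = 1 − 0.1872 = 0.8128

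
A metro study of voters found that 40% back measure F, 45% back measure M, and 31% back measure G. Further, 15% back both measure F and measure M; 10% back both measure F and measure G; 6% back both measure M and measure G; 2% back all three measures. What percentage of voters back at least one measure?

87%

By inclusion–exclusion:
P(at least one) = 40 + 45 + 31 − 15 − 10 − 6 + 2 = 87%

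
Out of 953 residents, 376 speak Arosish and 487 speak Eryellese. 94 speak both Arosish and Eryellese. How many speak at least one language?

769

Using inclusion–exclusion:
|at least one| = 376 + 487 − 94 = 769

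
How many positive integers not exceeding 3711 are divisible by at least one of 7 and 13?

775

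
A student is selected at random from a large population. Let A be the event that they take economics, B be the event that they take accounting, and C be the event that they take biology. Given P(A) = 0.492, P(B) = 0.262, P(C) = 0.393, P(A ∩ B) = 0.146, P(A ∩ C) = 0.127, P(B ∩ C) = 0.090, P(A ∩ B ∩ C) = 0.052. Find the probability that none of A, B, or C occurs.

0.164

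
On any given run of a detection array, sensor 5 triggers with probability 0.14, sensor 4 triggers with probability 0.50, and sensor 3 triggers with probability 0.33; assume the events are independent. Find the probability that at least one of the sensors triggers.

P(none) = (1 − 0.14) × (1 − 0.50) × (1 − 0.33) = 0.86 × 0.50 × 0.67 = 0.2881
P(at least one) = 1 − 0.2881 = 0.7119

0.7119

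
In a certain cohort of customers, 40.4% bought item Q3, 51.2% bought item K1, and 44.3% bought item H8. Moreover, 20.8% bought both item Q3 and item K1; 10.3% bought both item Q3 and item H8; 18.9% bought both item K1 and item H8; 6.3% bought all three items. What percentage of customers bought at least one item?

92.2%

By inclusion–exclusion:
P(at least one) = 40.4 + 51.2 + 44.3 − 20.8 − 10.3 − 18.9 + 6.3 = 92.2%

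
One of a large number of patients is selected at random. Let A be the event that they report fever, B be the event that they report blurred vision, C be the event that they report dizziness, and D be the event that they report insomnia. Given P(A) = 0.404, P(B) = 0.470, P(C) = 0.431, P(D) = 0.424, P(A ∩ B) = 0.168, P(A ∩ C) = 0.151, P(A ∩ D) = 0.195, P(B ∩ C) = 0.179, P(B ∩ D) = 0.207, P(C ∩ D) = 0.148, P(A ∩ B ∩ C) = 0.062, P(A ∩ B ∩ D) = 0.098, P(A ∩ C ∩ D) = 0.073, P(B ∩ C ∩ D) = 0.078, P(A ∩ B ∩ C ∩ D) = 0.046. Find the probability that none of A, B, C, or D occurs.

0.054

Using inclusion–exclusion:
P(A ∪ B ∪ C ∪ D) = 0.404 + 0.470 + 0.431 + 0.424 − 0.168 − 0.151 − 0.195 − 0.179 − 0.207 − 0.148 + 0.062 + 0.098 + 0.073 + 0.078 − 0.046 = 0.946
P(none) = 1 − 0.946 = 0.054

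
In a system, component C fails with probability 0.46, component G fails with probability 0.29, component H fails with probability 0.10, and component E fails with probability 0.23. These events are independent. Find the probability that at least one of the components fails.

0.7343038

P(none) = (1 − 0.46) × (1 − 0.29) × (1 − 0.10) × (1 − 0.23) = 0.54 × 0.71 × 0.90 × 0.77 = 0.2656962
P(at least one) = 1 − 0.2656962 = 0.7343038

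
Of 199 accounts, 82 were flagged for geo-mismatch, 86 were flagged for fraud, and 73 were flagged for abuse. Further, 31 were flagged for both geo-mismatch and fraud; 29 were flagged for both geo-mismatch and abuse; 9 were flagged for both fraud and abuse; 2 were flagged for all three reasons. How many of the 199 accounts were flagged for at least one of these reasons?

174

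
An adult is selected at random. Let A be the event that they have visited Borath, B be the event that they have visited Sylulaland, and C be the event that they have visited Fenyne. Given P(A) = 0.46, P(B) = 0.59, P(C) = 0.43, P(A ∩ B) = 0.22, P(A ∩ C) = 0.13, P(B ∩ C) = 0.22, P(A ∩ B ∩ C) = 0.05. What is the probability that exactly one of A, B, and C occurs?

0.49

P(exactly one) = 0.46 + 0.59 + 0.43 − 2·0.22 − 2·0.13 − 2·0.22 + 3·0.05 = 0.49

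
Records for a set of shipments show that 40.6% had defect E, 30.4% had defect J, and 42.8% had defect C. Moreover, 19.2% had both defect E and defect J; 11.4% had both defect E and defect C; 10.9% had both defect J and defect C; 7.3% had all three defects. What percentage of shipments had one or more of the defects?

79.6%

Using inclusion–exclusion:
P(≥1) = 40.6 + 30.4 + 42.8 − 19.2 − 11.4 − 10.9 + 7.3 = 79.6%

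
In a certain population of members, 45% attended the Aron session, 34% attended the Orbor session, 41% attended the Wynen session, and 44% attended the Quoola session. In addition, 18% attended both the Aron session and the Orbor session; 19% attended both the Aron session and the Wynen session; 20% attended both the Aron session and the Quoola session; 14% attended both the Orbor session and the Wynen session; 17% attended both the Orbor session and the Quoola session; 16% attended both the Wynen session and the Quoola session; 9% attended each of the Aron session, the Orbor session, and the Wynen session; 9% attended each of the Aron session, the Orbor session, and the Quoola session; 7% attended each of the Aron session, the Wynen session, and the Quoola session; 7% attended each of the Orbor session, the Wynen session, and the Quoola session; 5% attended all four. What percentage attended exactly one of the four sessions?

32%

Using the inclusion–exclusion count for exactly one event:
P(exactly one) = 45 + 34 + 41 + 44 − 2·18 − 2·19 − 2·20 − 2·14 − 2·17 − 2·16 + 3·9 + 3·9 + 3·7 + 3·7 − 4·5 = 32%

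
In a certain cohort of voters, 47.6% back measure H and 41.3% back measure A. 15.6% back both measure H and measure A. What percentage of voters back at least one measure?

73.3%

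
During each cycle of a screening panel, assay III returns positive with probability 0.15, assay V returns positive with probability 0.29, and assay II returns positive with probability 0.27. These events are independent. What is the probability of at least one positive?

0.559445

P(none) = (1 − 0.15) × (1 − 0.29) × (1 − 0.27) = 0.85 × 0.71 × 0.73 = 0.440555
P(at least one) = 1 − 0.440555 = 0.559445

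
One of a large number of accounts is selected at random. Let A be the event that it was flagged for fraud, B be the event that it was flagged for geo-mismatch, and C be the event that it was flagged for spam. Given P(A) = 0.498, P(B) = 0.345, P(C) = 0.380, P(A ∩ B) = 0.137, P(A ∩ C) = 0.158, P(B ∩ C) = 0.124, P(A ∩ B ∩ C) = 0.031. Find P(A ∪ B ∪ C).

0.835

P(A ∪ B ∪ C) = 0.498 + 0.345 + 0.380 − 0.137 − 0.158 − 0.124 + 0.031 = 0.835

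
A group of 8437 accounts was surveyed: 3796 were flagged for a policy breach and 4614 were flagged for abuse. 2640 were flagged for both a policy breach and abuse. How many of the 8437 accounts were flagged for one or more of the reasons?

N(≥1) = 3796 + 4614 − 2640 = 5770

5770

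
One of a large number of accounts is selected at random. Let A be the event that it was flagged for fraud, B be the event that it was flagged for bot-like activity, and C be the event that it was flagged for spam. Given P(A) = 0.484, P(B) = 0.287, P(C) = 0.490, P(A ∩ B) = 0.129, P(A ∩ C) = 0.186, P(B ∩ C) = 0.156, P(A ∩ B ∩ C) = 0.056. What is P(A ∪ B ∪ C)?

Apply inclusion-exclusion:
P(A ∪ B ∪ C) = 0.484 + 0.287 + 0.490 − 0.129 − 0.186 − 0.156 + 0.056 = 0.846

0.846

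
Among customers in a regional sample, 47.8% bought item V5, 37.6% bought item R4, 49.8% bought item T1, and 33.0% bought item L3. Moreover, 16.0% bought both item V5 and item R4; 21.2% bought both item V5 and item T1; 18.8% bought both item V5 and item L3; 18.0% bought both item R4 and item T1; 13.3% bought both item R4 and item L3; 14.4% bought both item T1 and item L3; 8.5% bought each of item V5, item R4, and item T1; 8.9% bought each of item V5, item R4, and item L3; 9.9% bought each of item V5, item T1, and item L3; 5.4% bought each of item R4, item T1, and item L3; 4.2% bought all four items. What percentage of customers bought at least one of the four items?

By inclusion–exclusion:
P(≥1) = 47.8 + 37.6 + 49.8 + 33.0 − 16.0 − 21.2 − 18.8 − 18.0 − 13.3 − 14.4 + 8.5 + 8.9 + 9.9 + 5.4 − 4.2 = 95.0%

95.0%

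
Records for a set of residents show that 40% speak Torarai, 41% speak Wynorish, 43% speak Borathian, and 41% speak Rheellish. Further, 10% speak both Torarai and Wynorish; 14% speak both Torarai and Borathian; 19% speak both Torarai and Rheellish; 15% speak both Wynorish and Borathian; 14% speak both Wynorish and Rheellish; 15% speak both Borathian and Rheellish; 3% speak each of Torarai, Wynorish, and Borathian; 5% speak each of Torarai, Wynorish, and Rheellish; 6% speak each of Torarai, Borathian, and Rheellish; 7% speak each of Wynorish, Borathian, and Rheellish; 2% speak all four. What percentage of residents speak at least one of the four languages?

97%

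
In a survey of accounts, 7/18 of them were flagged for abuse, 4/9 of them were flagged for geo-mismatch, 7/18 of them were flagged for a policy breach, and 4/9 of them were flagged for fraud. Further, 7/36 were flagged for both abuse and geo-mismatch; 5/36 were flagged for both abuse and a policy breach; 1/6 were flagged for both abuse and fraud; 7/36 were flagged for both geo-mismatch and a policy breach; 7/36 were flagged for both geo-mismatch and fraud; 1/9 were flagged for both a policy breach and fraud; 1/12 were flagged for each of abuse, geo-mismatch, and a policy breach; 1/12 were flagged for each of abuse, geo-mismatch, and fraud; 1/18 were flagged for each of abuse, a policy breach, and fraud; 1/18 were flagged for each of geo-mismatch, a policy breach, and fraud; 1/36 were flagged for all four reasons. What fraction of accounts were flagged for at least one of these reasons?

11/12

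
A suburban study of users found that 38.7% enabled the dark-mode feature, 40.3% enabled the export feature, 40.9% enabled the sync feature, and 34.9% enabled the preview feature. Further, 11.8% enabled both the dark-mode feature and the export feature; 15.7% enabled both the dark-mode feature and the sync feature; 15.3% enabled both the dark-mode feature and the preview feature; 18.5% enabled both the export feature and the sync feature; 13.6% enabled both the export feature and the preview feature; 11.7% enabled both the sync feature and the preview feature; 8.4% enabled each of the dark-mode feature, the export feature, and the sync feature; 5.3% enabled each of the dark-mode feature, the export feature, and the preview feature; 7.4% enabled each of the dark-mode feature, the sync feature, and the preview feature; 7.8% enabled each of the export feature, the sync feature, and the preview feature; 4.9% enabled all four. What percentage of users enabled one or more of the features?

Apply inclusion-exclusion:
P(≥1) = 38.7 + 40.3 + 40.9 + 34.9 − 11.8 − 15.7 − 15.3 − 18.5 − 13.6 − 11.7 + 8.4 + 5.3 + 7.4 + 7.8 − 4.9 = 92.2%

92.2%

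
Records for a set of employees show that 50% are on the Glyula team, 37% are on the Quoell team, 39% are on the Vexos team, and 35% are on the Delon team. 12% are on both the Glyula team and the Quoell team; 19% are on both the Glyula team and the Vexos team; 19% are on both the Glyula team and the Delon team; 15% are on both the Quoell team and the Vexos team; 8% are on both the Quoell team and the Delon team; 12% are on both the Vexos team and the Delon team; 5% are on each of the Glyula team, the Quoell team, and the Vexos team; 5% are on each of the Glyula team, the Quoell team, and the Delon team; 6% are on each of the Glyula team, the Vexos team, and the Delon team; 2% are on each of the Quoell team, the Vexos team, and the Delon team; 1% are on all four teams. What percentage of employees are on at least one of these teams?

Inclusion–exclusion gives
P(union) = 50 + 37 + 39 + 35 − 12 − 19 − 19 − 15 − 8 − 12 + 5 + 5 + 6 + 2 − 1 = 93%

93%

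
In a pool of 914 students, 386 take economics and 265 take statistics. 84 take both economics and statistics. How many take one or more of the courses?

567

Inclusion–exclusion gives
|at least one| = 386 + 265 − 84 = 567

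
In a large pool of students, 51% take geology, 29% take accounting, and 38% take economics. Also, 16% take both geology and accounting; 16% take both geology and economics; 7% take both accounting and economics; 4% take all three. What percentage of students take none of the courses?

17%

By inclusion–exclusion:
P(union) = 51 + 29 + 38 − 16 − 16 − 7 + 4 = 83%
P(none) = 100% − 83% = 17%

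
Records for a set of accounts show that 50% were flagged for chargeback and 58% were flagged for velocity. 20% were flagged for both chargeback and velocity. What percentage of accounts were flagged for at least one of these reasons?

Apply inclusion-exclusion:
P(union) = 50 + 58 − 20 = 88%

88%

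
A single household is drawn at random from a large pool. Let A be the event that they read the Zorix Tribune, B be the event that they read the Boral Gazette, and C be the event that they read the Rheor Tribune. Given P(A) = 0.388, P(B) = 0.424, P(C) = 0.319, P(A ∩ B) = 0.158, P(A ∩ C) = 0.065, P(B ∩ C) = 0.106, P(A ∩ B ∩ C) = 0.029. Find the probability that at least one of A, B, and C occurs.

By inclusion–exclusion:
P(A ∪ B ∪ C) = 0.388 + 0.424 + 0.319 − 0.158 − 0.065 − 0.106 + 0.029 = 0.831

0.831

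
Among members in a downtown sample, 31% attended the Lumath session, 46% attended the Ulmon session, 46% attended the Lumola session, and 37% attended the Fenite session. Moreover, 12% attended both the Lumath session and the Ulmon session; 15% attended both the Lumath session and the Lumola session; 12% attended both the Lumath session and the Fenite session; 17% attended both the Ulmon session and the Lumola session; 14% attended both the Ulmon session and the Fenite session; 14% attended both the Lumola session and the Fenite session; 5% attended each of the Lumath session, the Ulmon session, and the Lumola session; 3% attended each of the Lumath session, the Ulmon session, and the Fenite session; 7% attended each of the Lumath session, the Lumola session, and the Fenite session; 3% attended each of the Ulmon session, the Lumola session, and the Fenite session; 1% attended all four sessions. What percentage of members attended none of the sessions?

Inclusion–exclusion gives
P(≥1) = 31 + 46 + 46 + 37 − 12 − 15 − 12 − 17 − 14 − 14 + 5 + 3 + 7 + 3 − 1 = 93%
P(none) = 100% − 93% = 7%

7%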